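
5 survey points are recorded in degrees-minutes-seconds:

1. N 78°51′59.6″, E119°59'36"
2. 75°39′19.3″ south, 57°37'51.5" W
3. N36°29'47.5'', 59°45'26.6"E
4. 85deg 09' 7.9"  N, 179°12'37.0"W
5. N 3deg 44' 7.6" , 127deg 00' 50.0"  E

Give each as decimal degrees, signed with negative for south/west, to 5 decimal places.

1. 78.86656, 119.99333
2. -75.65536, -57.63097
3. 36.49653, 59.75739
4. 85.15219, -179.21028
5. 3.73544, 127.01389

Point 1:
  φ: 78 + 51/60 + 59.6/3600 = 78.866556
  N → positive
  λ: 59′ + 36″ = 59.60000′; 119 + 59.60000/60 = 119.993333
  E ⇒ keep positive
Point 2:
  Lat: 75 + 39/60 + 19.3/3600 = 75.655361
  S ⇒ negate
  λ: 57° + 37/60 + 51.5/3600 = 57 + 0.616667 + 0.014306 = 57.630972
  hemisphere W, so the sign is −
Point 3:
  φ: 29′ + 47.5″ = 29.79167′; 36 + 29.79167/60 = 36.496528
  N → positive
  Lon: 59° + 45/60 + 26.6/3600 = 59 + 0.750000 + 0.007389 = 59.757389
  E ⇒ keep positive
Point 4:
  Latitude: 85 + 9/60 + 7.9/3600 = 85.152194
  N → positive
  Longitude: 12′ + 37″ = 12.61667′; 179 + 12.61667/60 = 179.210278
  hemisphere W, so the sign is −
Point 5:
  Lat: 3° + 44/60 + 7.6/3600 = 3 + 0.733333 + 0.002111 = 3.735444
  N → positive
  Longitude: 127° + 0/60 + 50/3600 = 127 + 0.000000 + 0.013889 = 127.013889
  E ⇒ keep positive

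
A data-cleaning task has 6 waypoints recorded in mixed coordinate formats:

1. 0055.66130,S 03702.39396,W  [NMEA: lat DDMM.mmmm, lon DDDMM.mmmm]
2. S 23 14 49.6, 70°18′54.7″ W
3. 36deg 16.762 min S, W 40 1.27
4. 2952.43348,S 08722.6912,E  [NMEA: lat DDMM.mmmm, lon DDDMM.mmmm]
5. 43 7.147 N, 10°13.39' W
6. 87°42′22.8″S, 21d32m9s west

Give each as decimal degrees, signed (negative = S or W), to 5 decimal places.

Point 1:
  Lat: split at 2 digits → 00° and 55.6613′; 0 + 55.6613/60 = 0.927688
  S ⇒ negate
  λ: degrees = first 3 digits = 37, minutes = 2.39396; 37 + 2.39396/60 = 37.039899
  W ⇒ negate
Point 2:
  Lat: 23 + 14/60 + 49.6/3600 = 23.247111
  S → negative
  Longitude: 70° + 18/60 + 54.7/3600 = 70 + 0.300000 + 0.015194 = 70.315194
  hemisphere W, so the sign is −
Point 3:
  φ: 16.762′ = 0.279367°; total 36.279367
  S ⇒ negate
  Longitude: 40 + 1.27/60 = 40.021167
  W ⇒ negate
Point 4:
  φ: degrees = first 2 digits = 29, minutes = 52.43348; 29 + 52.43348/60 = 29.873891
  S → negative
  Lon: split at 3 digits → 087° and 22.6912′; 87 + 22.6912/60 = 87.378187
  E ⇒ keep positive
Point 5:
  Lat: 7.147′ = 0.119117°; total 43.119117
  N ⇒ keep positive
  Lon: 10 + 13.39/60 = 10.223167
  hemisphere W, so the sign is −
Point 6:
  Latitude: 87 + 42/60 + 22.8/3600 = 87.706333
  S ⇒ negate
  Lon: 32′ + 9″ = 32.15000′; 21 + 32.15000/60 = 21.535833
  hemisphere W, so the sign is −

1. -0.92769, -37.03990
2. -23.24711, -70.31519
3. -36.27937, -40.02117
4. -29.87389, 87.37819
5. 43.11912, -10.22317
6. -87.70633, -21.53583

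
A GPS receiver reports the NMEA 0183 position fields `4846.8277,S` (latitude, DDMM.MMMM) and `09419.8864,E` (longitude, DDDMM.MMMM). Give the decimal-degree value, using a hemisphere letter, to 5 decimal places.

Latitude: split at 2 digits → 48° and 46.8277′; 48 + 46.8277/60 = 48.780462
Lon: degrees = first 3 digits = 94, minutes = 19.8864; 94 + 19.8864/60 = 94.331440

48.78046° S, 94.33144° E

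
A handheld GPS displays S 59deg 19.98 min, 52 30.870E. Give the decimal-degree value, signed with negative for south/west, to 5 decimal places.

Latitude: 59 + 19.98/60 = 59.333000
hemisphere S, so the sign is −
Lon: 30.87′ = 0.514500°; total 52.514500
E → positive

-59.33300, 52.51450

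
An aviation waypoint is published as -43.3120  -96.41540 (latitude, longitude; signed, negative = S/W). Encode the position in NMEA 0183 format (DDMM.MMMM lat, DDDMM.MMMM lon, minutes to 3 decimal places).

4318.720,S / 09624.924,W

Latitude is negative → S; |value| = 43.312000
Lat: minutes = (43.312000 − 43) × 60 = 18.72000
Longitude is negative → W; |value| = 96.415400
λ: 96° + 0.415400 × 60 = 96° 24.92400′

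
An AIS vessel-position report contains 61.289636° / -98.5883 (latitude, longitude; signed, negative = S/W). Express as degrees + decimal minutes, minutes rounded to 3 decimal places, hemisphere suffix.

Lat: 61° + 0.289636 × 60 = 61° 17.37816′
Longitude is negative → W; |value| = 98.588300
λ: minutes = (98.588300 − 98) × 60 = 35.29800

61° 17.378′ N, 98° 35.298′ W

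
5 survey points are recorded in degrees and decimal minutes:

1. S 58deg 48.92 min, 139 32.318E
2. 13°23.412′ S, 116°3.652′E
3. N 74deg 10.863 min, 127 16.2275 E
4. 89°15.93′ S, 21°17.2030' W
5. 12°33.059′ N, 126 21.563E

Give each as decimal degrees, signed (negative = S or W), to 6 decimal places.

Point 1:
  φ: 48.92′ = 0.815333°; total 58.8153333
  S ⇒ negate
  Lon: 139 + 32.318/60 = 139.5386333
  E ⇒ keep positive
Point 2:
  Latitude: 23.412′ = 0.390200°; total 13.3902000
  S → negative
  λ: 3.652′ = 0.060867°; total 116.0608667
  E ⇒ keep positive
Point 3:
  φ: 74 + 10.863/60 = 74.1810500
  N → positive
  Lon: 127 + 16.2275/60 = 127.2704583
  E → positive
Point 4:
  Latitude: 15.93′ = 0.265500°; total 89.2655000
  S → negative
  Longitude: 17.203′ = 0.286717°; total 21.2867167
  W → negative
Point 5:
  φ: 12 + 33.059/60 = 12.5509833
  N → positive
  Lon: 21.563′ = 0.359383°; total 126.3593833
  E → positive

1. -58.815333, 139.538633
2. -13.390200, 116.060867
3. 74.181050, 127.270458
4. -89.265500, -21.286717
5. 12.550983, 126.359383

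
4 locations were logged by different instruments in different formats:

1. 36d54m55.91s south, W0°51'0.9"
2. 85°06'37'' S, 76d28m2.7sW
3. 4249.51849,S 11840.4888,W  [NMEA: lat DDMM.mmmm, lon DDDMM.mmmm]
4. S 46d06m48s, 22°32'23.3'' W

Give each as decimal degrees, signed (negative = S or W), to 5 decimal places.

Point 1:
  φ: 54′ + 55.91″ = 54.93183′; 36 + 54.93183/60 = 36.915531
  S ⇒ negate
  Lon: 0° + 51/60 + 0.9/3600 = 0 + 0.850000 + 0.000250 = 0.850250
  W → negative
Point 2:
  φ: 85 + 6/60 + 37/3600 = 85.110278
  S ⇒ negate
  Lon: 76 + 28/60 + 2.7/3600 = 76.467417
  W ⇒ negate
Point 3:
  φ: split at 2 digits → 42° and 49.51849′; 42 + 49.51849/60 = 42.825308
  S → negative
  Lon: degrees = first 3 digits = 118, minutes = 40.4888; 118 + 40.4888/60 = 118.674813
  hemisphere W, so the sign is −
Point 4:
  φ: 46 + 6/60 + 48/3600 = 46.113333
  S → negative
  Longitude: 32′ + 23.3″ = 32.38833′; 22 + 32.38833/60 = 22.539806
  W ⇒ negate

1. -36.91553, -0.85025
2. -85.11028, -76.46742
3. -42.82531, -118.67481
4. -46.11333, -22.53981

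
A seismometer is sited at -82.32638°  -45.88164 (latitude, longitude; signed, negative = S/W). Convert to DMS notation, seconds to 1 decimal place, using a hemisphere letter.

Latitude is negative → S; |value| = 82.326380
Lat: 0.326380° → 19.58280′; 0.58280 × 60 = 34.968″
Longitude is negative → W; |value| = 45.881640
Longitude: 0.881640° → 52.89840′; 0.89840 × 60 = 53.904″

82°19′35.0″ S, 45°52′53.9″ W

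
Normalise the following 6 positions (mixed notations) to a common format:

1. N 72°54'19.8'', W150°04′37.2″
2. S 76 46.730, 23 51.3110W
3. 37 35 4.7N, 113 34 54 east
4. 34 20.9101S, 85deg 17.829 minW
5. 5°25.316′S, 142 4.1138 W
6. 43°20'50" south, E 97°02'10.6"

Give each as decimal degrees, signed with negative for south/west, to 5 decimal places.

Point 1:
  Latitude: 72° + 54/60 + 19.8/3600 = 72 + 0.900000 + 0.005500 = 72.905500
  N → positive
  Lon: 4′ + 37.2″ = 4.62000′; 150 + 4.62000/60 = 150.077000
  W → negative
Point 2:
  φ: 46.73′ = 0.778833°; total 76.778833
  hemisphere S, so the sign is −
  λ: 23 + 51.311/60 = 23.855183
  W ⇒ negate
Point 3:
  φ: 35′ + 4.7″ = 35.07833′; 37 + 35.07833/60 = 37.584639
  N ⇒ keep positive
  λ: 113° + 34/60 + 54/3600 = 113 + 0.566667 + 0.015000 = 113.581667
  E ⇒ keep positive
Point 4:
  Latitude: 20.9101′ = 0.348502°; total 34.348502
  hemisphere S, so the sign is −
  Lon: 17.829′ = 0.297150°; total 85.297150
  W ⇒ negate
Point 5:
  φ: 5 + 25.316/60 = 5.421933
  S → negative
  λ: 4.1138′ = 0.068563°; total 142.068563
  W → negative
Point 6:
  Latitude: 43° + 20/60 + 50/3600 = 43 + 0.333333 + 0.013889 = 43.347222
  hemisphere S, so the sign is −
  λ: 97 + 2/60 + 10.6/3600 = 97.036278
  E ⇒ keep positive

1. 72.90550, -150.07700
2. -76.77883, -23.85518
3. 37.58464, 113.58167
4. -34.34850, -85.29715
5. -5.42193, -142.06856
6. -43.34722, 97.03628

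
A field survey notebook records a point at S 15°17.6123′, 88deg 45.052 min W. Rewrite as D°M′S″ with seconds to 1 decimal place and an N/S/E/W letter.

φ: 17.61230′ → 17′ and 0.61230 × 60 = 36.738″
Longitude: fractional minutes 0.05200 × 60 = 3.120″

15°17′36.7″ S, 88°45′3.1″ W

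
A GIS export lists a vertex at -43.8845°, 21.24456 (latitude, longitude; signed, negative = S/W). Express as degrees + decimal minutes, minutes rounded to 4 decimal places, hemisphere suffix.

43° 53.0700′ S, 21° 14.6736′ E

Latitude is negative → S; |value| = 43.884500
φ: fractional part 0.884500 → 53.070000 minutes
Lon: 21° + 0.244560 × 60 = 21° 14.673600′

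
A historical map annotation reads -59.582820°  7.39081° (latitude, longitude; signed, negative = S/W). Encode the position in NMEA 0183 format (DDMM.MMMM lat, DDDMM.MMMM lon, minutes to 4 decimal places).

Latitude is negative → S; |value| = 59.582820
Lat: minutes = (59.582820 − 59) × 60 = 34.969200
Lon: minutes = (7.390810 − 7) × 60 = 23.448600

5934.9692,S / 00723.4486,E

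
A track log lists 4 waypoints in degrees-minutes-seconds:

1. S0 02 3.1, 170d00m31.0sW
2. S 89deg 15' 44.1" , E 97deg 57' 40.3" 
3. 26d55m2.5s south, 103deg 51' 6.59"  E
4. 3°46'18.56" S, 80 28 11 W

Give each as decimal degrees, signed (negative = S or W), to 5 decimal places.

Point 1:
  φ: 2′ + 3.1″ = 2.05167′; 0 + 2.05167/60 = 0.034194
  S → negative
  λ: 170° + 0/60 + 31/3600 = 170 + 0.000000 + 0.008611 = 170.008611
  hemisphere W, so the sign is −
Point 2:
  Latitude: 89° + 15/60 + 44.1/3600 = 89 + 0.250000 + 0.012250 = 89.262250
  S → negative
  λ: 97° + 57/60 + 40.3/3600 = 97 + 0.950000 + 0.011194 = 97.961194
  E → positive
Point 3:
  φ: 26 + 55/60 + 2.5/3600 = 26.917361
  S ⇒ negate
  λ: 103° + 51/60 + 6.59/3600 = 103 + 0.850000 + 0.001831 = 103.851831
  E → positive
Point 4:
  Lat: 3° + 46/60 + 18.56/3600 = 3 + 0.766667 + 0.005156 = 3.771822
  hemisphere S, so the sign is −
  λ: 80 + 28/60 + 11/3600 = 80.469722
  hemisphere W, so the sign is −

1. -0.03419, -170.00861
2. -89.26225, 97.96119
3. -26.91736, 103.85183
4. -3.77182, -80.46972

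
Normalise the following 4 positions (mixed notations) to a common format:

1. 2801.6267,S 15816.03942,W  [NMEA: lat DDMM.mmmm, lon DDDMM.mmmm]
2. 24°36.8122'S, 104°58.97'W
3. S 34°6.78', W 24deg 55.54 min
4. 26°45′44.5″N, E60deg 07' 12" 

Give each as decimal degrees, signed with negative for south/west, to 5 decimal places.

1. -28.02711, -158.26732
2. -24.61354, -104.98283
3. -34.11300, -24.92567
4. 26.76236, 60.12000

Point 1:
  φ: split at 2 digits → 28° and 1.6267′; 28 + 1.6267/60 = 28.027112
  S → negative
  Lon: degrees = first 3 digits = 158, minutes = 16.03942; 158 + 16.03942/60 = 158.267324
  hemisphere W, so the sign is −
Point 2:
  Latitude: 24 + 36.8122/60 = 24.613537
  S ⇒ negate
  λ: 58.97′ = 0.982833°; total 104.982833
  W → negative
Point 3:
  φ: 34 + 6.78/60 = 34.113000
  S ⇒ negate
  Lon: 24 + 55.54/60 = 24.925667
  hemisphere W, so the sign is −
Point 4:
  Lat: 26° + 45/60 + 44.5/3600 = 26 + 0.750000 + 0.012361 = 26.762361
  N ⇒ keep positive
  λ: 7′ + 12″ = 7.20000′; 60 + 7.20000/60 = 60.120000
  E → positive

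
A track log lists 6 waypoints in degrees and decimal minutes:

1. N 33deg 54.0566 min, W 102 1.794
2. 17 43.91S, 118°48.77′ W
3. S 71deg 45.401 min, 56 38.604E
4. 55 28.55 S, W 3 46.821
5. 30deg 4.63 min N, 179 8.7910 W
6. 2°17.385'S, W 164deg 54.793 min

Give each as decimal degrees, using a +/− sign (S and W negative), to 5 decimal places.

1. 33.90094, -102.02990
2. -17.73183, -118.81283
3. -71.75668, 56.64340
4. -55.47583, -3.78035
5. 30.07717, -179.14652
6. -2.28975, -164.91322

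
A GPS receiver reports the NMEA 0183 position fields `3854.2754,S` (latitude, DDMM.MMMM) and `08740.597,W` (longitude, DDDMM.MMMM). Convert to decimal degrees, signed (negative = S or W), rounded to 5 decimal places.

-38.90459, -87.67662

Lat: split at 2 digits → 38° and 54.2754′; 38 + 54.2754/60 = 38.904590
S → negative
Lon: degrees = first 3 digits = 87, minutes = 40.597; 87 + 40.597/60 = 87.676617
hemisphere W, so the sign is −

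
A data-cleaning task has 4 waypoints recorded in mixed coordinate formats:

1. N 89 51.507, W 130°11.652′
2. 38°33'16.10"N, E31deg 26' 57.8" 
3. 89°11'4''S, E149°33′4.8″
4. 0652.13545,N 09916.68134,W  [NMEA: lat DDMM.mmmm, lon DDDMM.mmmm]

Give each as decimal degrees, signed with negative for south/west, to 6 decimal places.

Point 1:
  Latitude: 89 + 51.507/60 = 89.8584500
  N → positive
  Longitude: 130 + 11.652/60 = 130.1942000
  W → negative
Point 2:
  Lat: 33′ + 16.1″ = 33.26833′; 38 + 33.26833/60 = 38.5544722
  N → positive
  Longitude: 31 + 26/60 + 57.8/3600 = 31.4493889
  E → positive
Point 3:
  Latitude: 89 + 11/60 + 4/3600 = 89.1844444
  S → negative
  Longitude: 33′ + 4.8″ = 33.08000′; 149 + 33.08000/60 = 149.5513333
  E → positive
Point 4:
  Latitude: split at 2 digits → 06° and 52.13545′; 6 + 52.13545/60 = 6.8689242
  N → positive
  λ: split at 3 digits → 099° and 16.68134′; 99 + 16.68134/60 = 99.2780223
  W → negative

1. 89.858450, -130.194200
2. 38.554472, 31.449389
3. -89.184444, 149.551333
4. 6.868924, -99.278022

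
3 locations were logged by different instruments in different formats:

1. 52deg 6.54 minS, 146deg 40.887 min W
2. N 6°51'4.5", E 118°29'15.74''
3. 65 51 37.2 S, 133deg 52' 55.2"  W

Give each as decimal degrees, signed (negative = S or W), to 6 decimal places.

1. -52.109000, -146.681450
2. 6.851250, 118.487706
3. -65.860333, -133.882000

Point 1:
  Latitude: 6.54′ = 0.109000°; total 52.1090000
  S ⇒ negate
  Lon: 146 + 40.887/60 = 146.6814500
  W → negative
Point 2:
  Latitude: 6° + 51/60 + 4.5/3600 = 6 + 0.850000 + 0.001250 = 6.8512500
  N ⇒ keep positive
  Longitude: 118 + 29/60 + 15.74/3600 = 118.4877056
  E ⇒ keep positive
Point 3:
  Latitude: 51′ + 37.2″ = 51.62000′; 65 + 51.62000/60 = 65.8603333
  hemisphere S, so the sign is −
  λ: 52′ + 55.2″ = 52.92000′; 133 + 52.92000/60 = 133.8820000
  W ⇒ negate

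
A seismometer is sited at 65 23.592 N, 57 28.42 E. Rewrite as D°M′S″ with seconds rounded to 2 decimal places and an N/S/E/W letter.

Latitude: 23.59200′ → 23′ and 0.59200 × 60 = 35.5200″
Lon: fractional minutes 0.42000 × 60 = 25.2000″

65°23′35.52″ N, 57°28′25.20″ E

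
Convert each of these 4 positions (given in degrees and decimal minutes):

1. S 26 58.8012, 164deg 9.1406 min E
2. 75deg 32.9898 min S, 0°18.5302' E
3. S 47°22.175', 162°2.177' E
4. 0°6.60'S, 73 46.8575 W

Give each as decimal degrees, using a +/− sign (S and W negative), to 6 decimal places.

1. -26.980020, 164.152343
2. -75.549830, 0.308837
3. -47.369583, 162.036283
4. -0.110000, -73.780958

Point 1:
  φ: 58.8012′ = 0.980020°; total 26.9800200
  S → negative
  λ: 164 + 9.1406/60 = 164.1523433
  E ⇒ keep positive
Point 2:
  Latitude: 32.9898′ = 0.549830°; total 75.5498300
  S ⇒ negate
  Lon: 0 + 18.5302/60 = 0.3088367
  E → positive
Point 3:
  Lat: 22.175′ = 0.369583°; total 47.3695833
  S ⇒ negate
  λ: 162 + 2.177/60 = 162.0362833
  E ⇒ keep positive
Point 4:
  Latitude: 0 + 6.6/60 = 0.1100000
  S ⇒ negate
  λ: 46.8575′ = 0.780958°; total 73.7809583
  hemisphere W, so the sign is −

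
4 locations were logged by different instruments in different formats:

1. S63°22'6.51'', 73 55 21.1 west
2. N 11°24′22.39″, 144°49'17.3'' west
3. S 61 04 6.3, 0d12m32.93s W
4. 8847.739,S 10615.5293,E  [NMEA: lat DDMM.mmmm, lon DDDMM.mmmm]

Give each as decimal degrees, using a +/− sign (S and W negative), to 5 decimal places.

1. -63.36848, -73.92253
2. 11.40622, -144.82147
3. -61.06842, -0.20915
4. -88.79565, 106.25882

Point 1:
  φ: 63 + 22/60 + 6.51/3600 = 63.368475
  S ⇒ negate
  λ: 55′ + 21.1″ = 55.35167′; 73 + 55.35167/60 = 73.922528
  W ⇒ negate
Point 2:
  Lat: 24′ + 22.39″ = 24.37317′; 11 + 24.37317/60 = 11.406219
  N → positive
  Longitude: 144 + 49/60 + 17.3/3600 = 144.821472
  W → negative
Point 3:
  Lat: 61° + 4/60 + 6.3/3600 = 61 + 0.066667 + 0.001750 = 61.068417
  S → negative
  λ: 12′ + 32.93″ = 12.54883′; 0 + 12.54883/60 = 0.209147
  hemisphere W, so the sign is −
Point 4:
  Lat: split at 2 digits → 88° and 47.739′; 88 + 47.739/60 = 88.795650
  hemisphere S, so the sign is −
  λ: degrees = first 3 digits = 106, minutes = 15.5293; 106 + 15.5293/60 = 106.258822
  E ⇒ keep positive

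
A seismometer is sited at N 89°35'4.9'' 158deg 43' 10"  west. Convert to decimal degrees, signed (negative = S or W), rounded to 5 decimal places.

89.58469, -158.71944

φ: 89 + 35/60 + 4.9/3600 = 89.584694
N ⇒ keep positive
λ: 158 + 43/60 + 10/3600 = 158.719444
W → negative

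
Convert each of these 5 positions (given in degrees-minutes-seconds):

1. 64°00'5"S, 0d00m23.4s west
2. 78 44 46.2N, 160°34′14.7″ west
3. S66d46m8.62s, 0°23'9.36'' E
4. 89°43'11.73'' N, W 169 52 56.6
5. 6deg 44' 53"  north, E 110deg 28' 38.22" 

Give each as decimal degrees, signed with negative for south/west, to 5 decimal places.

Point 1:
  Latitude: 0′ + 5″ = 0.08333′; 64 + 0.08333/60 = 64.001389
  S → negative
  Lon: 0° + 0/60 + 23.4/3600 = 0 + 0.000000 + 0.006500 = 0.006500
  hemisphere W, so the sign is −
Point 2:
  φ: 44′ + 46.2″ = 44.77000′; 78 + 44.77000/60 = 78.746167
  N → positive
  Longitude: 34′ + 14.7″ = 34.24500′; 160 + 34.24500/60 = 160.570750
  hemisphere W, so the sign is −
Point 3:
  Latitude: 46′ + 8.62″ = 46.14367′; 66 + 46.14367/60 = 66.769061
  hemisphere S, so the sign is −
  Lon: 23′ + 9.36″ = 23.15600′; 0 + 23.15600/60 = 0.385933
  E → positive
Point 4:
  Lat: 89 + 43/60 + 11.73/3600 = 89.719925
  N → positive
  Longitude: 169 + 52/60 + 56.6/3600 = 169.882389
  W → negative
Point 5:
  φ: 6° + 44/60 + 53/3600 = 6 + 0.733333 + 0.014722 = 6.748056
  N ⇒ keep positive
  Longitude: 110 + 28/60 + 38.22/3600 = 110.477283
  E → positive

1. -64.00139, -0.00650
2. 78.74617, -160.57075
3. -66.76906, 0.38593
4. 89.71993, -169.88239
5. 6.74806, 110.47728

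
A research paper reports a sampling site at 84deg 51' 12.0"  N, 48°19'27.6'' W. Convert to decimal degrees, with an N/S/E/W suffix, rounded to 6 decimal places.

Latitude: 51′ + 12″ = 51.20000′; 84 + 51.20000/60 = 84.8533333
Longitude: 48 + 19/60 + 27.6/3600 = 48.3243333

84.853333° N, 48.324333° W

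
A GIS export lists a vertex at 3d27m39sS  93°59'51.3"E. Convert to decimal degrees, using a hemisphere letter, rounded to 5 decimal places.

3.46083° S, 93.99758° E

Latitude: 27′ + 39″ = 27.65000′; 3 + 27.65000/60 = 3.460833
Longitude: 59′ + 51.3″ = 59.85500′; 93 + 59.85500/60 = 93.997583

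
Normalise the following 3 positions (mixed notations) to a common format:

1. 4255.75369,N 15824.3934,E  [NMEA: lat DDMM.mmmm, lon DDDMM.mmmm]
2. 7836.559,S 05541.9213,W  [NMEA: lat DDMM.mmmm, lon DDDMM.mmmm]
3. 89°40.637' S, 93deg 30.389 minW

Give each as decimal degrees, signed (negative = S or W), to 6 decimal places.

Point 1:
  φ: degrees = first 2 digits = 42, minutes = 55.75369; 42 + 55.75369/60 = 42.9292282
  N → positive
  Lon: split at 3 digits → 158° and 24.3934′; 158 + 24.3934/60 = 158.4065567
  E ⇒ keep positive
Point 2:
  φ: degrees = first 2 digits = 78, minutes = 36.559; 78 + 36.559/60 = 78.6093167
  S ⇒ negate
  λ: split at 3 digits → 055° and 41.9213′; 55 + 41.9213/60 = 55.6986883
  W → negative
Point 3:
  Latitude: 40.637′ = 0.677283°; total 89.6772833
  S → negative
  λ: 30.389′ = 0.506483°; total 93.5064833
  W → negative

1. 42.929228, 158.406557
2. -78.609317, -55.698688
3. -89.677283, -93.506483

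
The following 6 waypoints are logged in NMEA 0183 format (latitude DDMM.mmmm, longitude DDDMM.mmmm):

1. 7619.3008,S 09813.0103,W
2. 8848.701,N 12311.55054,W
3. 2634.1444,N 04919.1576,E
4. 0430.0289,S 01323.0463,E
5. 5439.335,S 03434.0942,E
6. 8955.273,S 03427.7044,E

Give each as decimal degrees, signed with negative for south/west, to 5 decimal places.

Point 1:
  Latitude: degrees = first 2 digits = 76, minutes = 19.3008; 76 + 19.3008/60 = 76.321680
  S → negative
  Lon: degrees = first 3 digits = 98, minutes = 13.0103; 98 + 13.0103/60 = 98.216838
  W ⇒ negate
Point 2:
  φ: split at 2 digits → 88° and 48.701′; 88 + 48.701/60 = 88.811683
  N → positive
  Longitude: split at 3 digits → 123° and 11.55054′; 123 + 11.55054/60 = 123.192509
  W → negative
Point 3:
  Lat: degrees = first 2 digits = 26, minutes = 34.1444; 26 + 34.1444/60 = 26.569073
  N → positive
  Lon: degrees = first 3 digits = 49, minutes = 19.1576; 49 + 19.1576/60 = 49.319293
  E ⇒ keep positive
Point 4:
  Latitude: degrees = first 2 digits = 4, minutes = 30.0289; 4 + 30.0289/60 = 4.500482
  S → negative
  λ: split at 3 digits → 013° and 23.0463′; 13 + 23.0463/60 = 13.384105
  E → positive
Point 5:
  φ: split at 2 digits → 54° and 39.335′; 54 + 39.335/60 = 54.655583
  S → negative
  Longitude: degrees = first 3 digits = 34, minutes = 34.0942; 34 + 34.0942/60 = 34.568237
  E ⇒ keep positive
Point 6:
  Latitude: degrees = first 2 digits = 89, minutes = 55.273; 89 + 55.273/60 = 89.921217
  hemisphere S, so the sign is −
  λ: degrees = first 3 digits = 34, minutes = 27.7044; 34 + 27.7044/60 = 34.461740
  E ⇒ keep positive

1. -76.32168, -98.21684
2. 88.81168, -123.19251
3. 26.56907, 49.31929
4. -4.50048, 13.38411
5. -54.65558, 34.56824
6. -89.92122, 34.46174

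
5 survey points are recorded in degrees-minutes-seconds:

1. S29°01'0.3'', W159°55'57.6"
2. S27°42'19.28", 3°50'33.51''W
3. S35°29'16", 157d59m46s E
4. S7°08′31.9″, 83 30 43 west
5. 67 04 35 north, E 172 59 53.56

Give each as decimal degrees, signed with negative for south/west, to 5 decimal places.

Point 1:
  φ: 1′ + 0.3″ = 1.00500′; 29 + 1.00500/60 = 29.016750
  S → negative
  Longitude: 159 + 55/60 + 57.6/3600 = 159.932667
  W ⇒ negate
Point 2:
  Latitude: 27° + 42/60 + 19.28/3600 = 27 + 0.700000 + 0.005356 = 27.705356
  S → negative
  Longitude: 3° + 50/60 + 33.51/3600 = 3 + 0.833333 + 0.009308 = 3.842642
  hemisphere W, so the sign is −
Point 3:
  φ: 35° + 29/60 + 16/3600 = 35 + 0.483333 + 0.004444 = 35.487778
  S ⇒ negate
  Lon: 157 + 59/60 + 46/3600 = 157.996111
  E ⇒ keep positive
Point 4:
  Latitude: 7° + 8/60 + 31.9/3600 = 7 + 0.133333 + 0.008861 = 7.142194
  S ⇒ negate
  λ: 83 + 30/60 + 43/3600 = 83.511944
  W → negative
Point 5:
  φ: 67° + 4/60 + 35/3600 = 67 + 0.066667 + 0.009722 = 67.076389
  N → positive
  Lon: 172 + 59/60 + 53.56/3600 = 172.998211
  E → positive

1. -29.01675, -159.93267
2. -27.70536, -3.84264
3. -35.48778, 157.99611
4. -7.14219, -83.51194
5. 67.07639, 172.99821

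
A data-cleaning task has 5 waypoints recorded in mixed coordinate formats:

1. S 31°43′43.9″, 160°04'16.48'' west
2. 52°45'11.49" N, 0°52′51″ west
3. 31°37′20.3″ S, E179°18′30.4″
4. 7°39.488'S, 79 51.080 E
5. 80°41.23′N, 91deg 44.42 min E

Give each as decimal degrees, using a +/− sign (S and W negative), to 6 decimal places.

1. -31.728861, -160.071244
2. 52.753192, -0.880833
3. -31.622306, 179.308444
4. -7.658133, 79.851333
5. 80.687167, 91.740333

Point 1:
  Latitude: 43′ + 43.9″ = 43.73167′; 31 + 43.73167/60 = 31.7288611
  S → negative
  Lon: 160 + 4/60 + 16.48/3600 = 160.0712444
  hemisphere W, so the sign is −
Point 2:
  Latitude: 52 + 45/60 + 11.49/3600 = 52.7531917
  N ⇒ keep positive
  λ: 52′ + 51″ = 52.85000′; 0 + 52.85000/60 = 0.8808333
  hemisphere W, so the sign is −
Point 3:
  Latitude: 31 + 37/60 + 20.3/3600 = 31.6223056
  S ⇒ negate
  λ: 18′ + 30.4″ = 18.50667′; 179 + 18.50667/60 = 179.3084444
  E ⇒ keep positive
Point 4:
  φ: 39.488′ = 0.658133°; total 7.6581333
  S → negative
  Longitude: 79 + 51.08/60 = 79.8513333
  E ⇒ keep positive
Point 5:
  φ: 41.23′ = 0.687167°; total 80.6871667
  N ⇒ keep positive
  Longitude: 44.42′ = 0.740333°; total 91.7403333
  E → positive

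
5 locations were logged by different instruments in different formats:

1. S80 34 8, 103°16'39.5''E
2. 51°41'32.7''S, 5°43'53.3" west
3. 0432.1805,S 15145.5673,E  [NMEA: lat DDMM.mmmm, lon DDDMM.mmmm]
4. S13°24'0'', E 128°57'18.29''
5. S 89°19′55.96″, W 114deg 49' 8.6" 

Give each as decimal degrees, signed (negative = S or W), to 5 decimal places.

1. -80.56889, 103.27764
2. -51.69242, -5.73147
3. -4.53634, 151.75946
4. -13.40000, 128.95508
5. -89.33221, -114.81906

Point 1:
  Lat: 80° + 34/60 + 8/3600 = 80 + 0.566667 + 0.002222 = 80.568889
  hemisphere S, so the sign is −
  λ: 103 + 16/60 + 39.5/3600 = 103.277639
  E → positive
Point 2:
  Latitude: 41′ + 32.7″ = 41.54500′; 51 + 41.54500/60 = 51.692417
  S ⇒ negate
  Longitude: 5° + 43/60 + 53.3/3600 = 5 + 0.716667 + 0.014806 = 5.731472
  hemisphere W, so the sign is −
Point 3:
  φ: degrees = first 2 digits = 4, minutes = 32.1805; 4 + 32.1805/60 = 4.536342
  S ⇒ negate
  Lon: split at 3 digits → 151° and 45.5673′; 151 + 45.5673/60 = 151.759455
  E ⇒ keep positive
Point 4:
  φ: 24′ + 0″ = 24.00000′; 13 + 24.00000/60 = 13.400000
  hemisphere S, so the sign is −
  Lon: 57′ + 18.29″ = 57.30483′; 128 + 57.30483/60 = 128.955081
  E ⇒ keep positive
Point 5:
  φ: 89° + 19/60 + 55.96/3600 = 89 + 0.316667 + 0.015544 = 89.332211
  S ⇒ negate
  Lon: 114 + 49/60 + 8.6/3600 = 114.819056
  W ⇒ negate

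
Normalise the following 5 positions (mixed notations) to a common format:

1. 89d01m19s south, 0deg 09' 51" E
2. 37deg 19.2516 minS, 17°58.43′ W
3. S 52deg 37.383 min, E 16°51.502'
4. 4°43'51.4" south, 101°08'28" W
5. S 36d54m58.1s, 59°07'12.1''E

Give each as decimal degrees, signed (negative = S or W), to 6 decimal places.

1. -89.021944, 0.164167
2. -37.320860, -17.973833
3. -52.623050, 16.858367
4. -4.730944, -101.141111
5. -36.916139, 59.120028

Point 1:
  Latitude: 89° + 1/60 + 19/3600 = 89 + 0.016667 + 0.005278 = 89.0219444
  S → negative
  λ: 9′ + 51″ = 9.85000′; 0 + 9.85000/60 = 0.1641667
  E → positive
Point 2:
  Latitude: 37 + 19.2516/60 = 37.3208600
  hemisphere S, so the sign is −
  λ: 58.43′ = 0.973833°; total 17.9738333
  W ⇒ negate
Point 3:
  φ: 52 + 37.383/60 = 52.6230500
  S ⇒ negate
  Longitude: 16 + 51.502/60 = 16.8583667
  E ⇒ keep positive
Point 4:
  φ: 4° + 43/60 + 51.4/3600 = 4 + 0.716667 + 0.014278 = 4.7309444
  S ⇒ negate
  Lon: 101° + 8/60 + 28/3600 = 101 + 0.133333 + 0.007778 = 101.1411111
  W ⇒ negate
Point 5:
  Latitude: 36° + 54/60 + 58.1/3600 = 36 + 0.900000 + 0.016139 = 36.9161389
  hemisphere S, so the sign is −
  λ: 59° + 7/60 + 12.1/3600 = 59 + 0.116667 + 0.003361 = 59.1200278
  E → positive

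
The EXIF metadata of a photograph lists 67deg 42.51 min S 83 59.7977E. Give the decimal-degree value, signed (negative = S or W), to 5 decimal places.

Lat: 67 + 42.51/60 = 67.708500
hemisphere S, so the sign is −
Longitude: 59.7977′ = 0.996628°; total 83.996628
E ⇒ keep positive

-67.70850, 83.99663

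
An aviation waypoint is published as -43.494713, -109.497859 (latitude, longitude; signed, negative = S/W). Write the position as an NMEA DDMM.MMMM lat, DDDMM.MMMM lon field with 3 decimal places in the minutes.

4329.683,S / 10929.872,W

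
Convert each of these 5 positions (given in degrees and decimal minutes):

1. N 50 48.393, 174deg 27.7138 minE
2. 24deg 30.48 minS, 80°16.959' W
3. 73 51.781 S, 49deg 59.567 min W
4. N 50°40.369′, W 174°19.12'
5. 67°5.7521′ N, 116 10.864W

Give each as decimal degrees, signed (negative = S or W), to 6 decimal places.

Point 1:
  Lat: 50 + 48.393/60 = 50.8065500
  N ⇒ keep positive
  λ: 27.7138′ = 0.461897°; total 174.4618967
  E ⇒ keep positive
Point 2:
  Lat: 24 + 30.48/60 = 24.5080000
  S → negative
  λ: 80 + 16.959/60 = 80.2826500
  W → negative
Point 3:
  Lat: 73 + 51.781/60 = 73.8630167
  S ⇒ negate
  λ: 59.567′ = 0.992783°; total 49.9927833
  hemisphere W, so the sign is −
Point 4:
  Lat: 40.369′ = 0.672817°; total 50.6728167
  N ⇒ keep positive
  λ: 174 + 19.12/60 = 174.3186667
  W → negative
Point 5:
  φ: 5.7521′ = 0.095868°; total 67.0958683
  N → positive
  Lon: 10.864′ = 0.181067°; total 116.1810667
  hemisphere W, so the sign is −

1. 50.806550, 174.461897
2. -24.508000, -80.282650
3. -73.863017, -49.992783
4. 50.672817, -174.318667
5. 67.095868, -116.181067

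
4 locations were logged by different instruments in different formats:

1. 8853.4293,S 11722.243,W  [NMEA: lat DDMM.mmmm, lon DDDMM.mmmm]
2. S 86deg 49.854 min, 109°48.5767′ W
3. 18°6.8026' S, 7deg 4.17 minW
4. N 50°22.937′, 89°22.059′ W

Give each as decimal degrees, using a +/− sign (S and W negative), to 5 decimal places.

1. -88.89049, -117.37072
2. -86.83090, -109.80961
3. -18.11338, -7.06950
4. 50.38228, -89.36765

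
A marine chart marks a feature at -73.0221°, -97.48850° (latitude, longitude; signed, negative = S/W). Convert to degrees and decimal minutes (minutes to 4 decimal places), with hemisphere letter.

Latitude is negative → S; |value| = 73.022100
φ: 73° + 0.022100 × 60 = 73° 1.326000′
Longitude is negative → W; |value| = 97.488500
Longitude: minutes = (97.488500 − 97) × 60 = 29.310000

73° 1.3260′ S, 97° 29.3100′ W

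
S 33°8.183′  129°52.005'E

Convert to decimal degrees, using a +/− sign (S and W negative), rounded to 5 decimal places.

-33.13638, 129.86675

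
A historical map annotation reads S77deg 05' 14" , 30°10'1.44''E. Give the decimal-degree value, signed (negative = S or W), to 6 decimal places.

-77.087222, 30.167067

Latitude: 77 + 5/60 + 14/3600 = 77.0872222
S ⇒ negate
Lon: 10′ + 1.44″ = 10.02400′; 30 + 10.02400/60 = 30.1670667
E → positive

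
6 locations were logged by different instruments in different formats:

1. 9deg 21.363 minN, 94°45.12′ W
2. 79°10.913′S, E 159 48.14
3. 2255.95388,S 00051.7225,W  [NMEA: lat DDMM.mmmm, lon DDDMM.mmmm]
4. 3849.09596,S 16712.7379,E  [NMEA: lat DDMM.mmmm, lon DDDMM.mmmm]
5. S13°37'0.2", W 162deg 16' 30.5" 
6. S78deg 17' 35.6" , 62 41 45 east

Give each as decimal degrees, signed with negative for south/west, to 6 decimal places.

1. 9.356050, -94.752000
2. -79.181883, 159.802333
3. -22.932565, -0.862042
4. -38.818266, 167.212298
5. -13.616722, -162.275139
6. -78.293222, 62.695833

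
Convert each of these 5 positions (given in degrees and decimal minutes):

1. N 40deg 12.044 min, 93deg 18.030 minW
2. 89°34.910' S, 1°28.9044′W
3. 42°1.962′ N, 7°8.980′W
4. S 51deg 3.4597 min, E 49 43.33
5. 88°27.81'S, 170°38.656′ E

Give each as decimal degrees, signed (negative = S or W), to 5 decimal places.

Point 1:
  φ: 12.044′ = 0.200733°; total 40.200733
  N ⇒ keep positive
  Lon: 93 + 18.03/60 = 93.300500
  W ⇒ negate
Point 2:
  Latitude: 89 + 34.91/60 = 89.581833
  hemisphere S, so the sign is −
  λ: 28.9044′ = 0.481740°; total 1.481740
  W ⇒ negate
Point 3:
  Latitude: 1.962′ = 0.032700°; total 42.032700
  N → positive
  Lon: 8.98′ = 0.149667°; total 7.149667
  W ⇒ negate
Point 4:
  φ: 51 + 3.4597/60 = 51.057662
  S → negative
  λ: 49 + 43.33/60 = 49.722167
  E → positive
Point 5:
  Latitude: 88 + 27.81/60 = 88.463500
  S ⇒ negate
  Longitude: 170 + 38.656/60 = 170.644267
  E → positive

1. 40.20073, -93.30050
2. -89.58183, -1.48174
3. 42.03270, -7.14967
4. -51.05766, 49.72217
5. -88.46350, 170.64427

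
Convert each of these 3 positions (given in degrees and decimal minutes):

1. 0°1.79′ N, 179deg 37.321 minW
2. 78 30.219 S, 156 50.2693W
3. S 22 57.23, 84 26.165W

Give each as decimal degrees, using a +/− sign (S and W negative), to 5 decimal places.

1. 0.02983, -179.62202
2. -78.50365, -156.83782
3. -22.95383, -84.43608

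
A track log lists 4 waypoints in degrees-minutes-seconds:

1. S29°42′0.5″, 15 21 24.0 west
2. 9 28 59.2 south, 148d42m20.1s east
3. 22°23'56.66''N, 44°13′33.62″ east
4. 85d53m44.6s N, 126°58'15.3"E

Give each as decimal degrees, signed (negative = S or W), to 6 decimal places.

1. -29.700139, -15.356667
2. -9.483111, 148.705583
3. 22.399072, 44.226006
4. 85.895722, 126.970917

Point 1:
  Lat: 42′ + 0.5″ = 42.00833′; 29 + 42.00833/60 = 29.7001389
  S ⇒ negate
  Longitude: 15° + 21/60 + 24/3600 = 15 + 0.350000 + 0.006667 = 15.3566667
  W ⇒ negate
Point 2:
  φ: 28′ + 59.2″ = 28.98667′; 9 + 28.98667/60 = 9.4831111
  S ⇒ negate
  Longitude: 42′ + 20.1″ = 42.33500′; 148 + 42.33500/60 = 148.7055833
  E ⇒ keep positive
Point 3:
  Latitude: 22 + 23/60 + 56.66/3600 = 22.3990722
  N ⇒ keep positive
  Longitude: 44 + 13/60 + 33.62/3600 = 44.2260056
  E ⇒ keep positive
Point 4:
  Latitude: 85 + 53/60 + 44.6/3600 = 85.8957222
  N → positive
  Longitude: 126° + 58/60 + 15.3/3600 = 126 + 0.966667 + 0.004250 = 126.9709167
  E → positive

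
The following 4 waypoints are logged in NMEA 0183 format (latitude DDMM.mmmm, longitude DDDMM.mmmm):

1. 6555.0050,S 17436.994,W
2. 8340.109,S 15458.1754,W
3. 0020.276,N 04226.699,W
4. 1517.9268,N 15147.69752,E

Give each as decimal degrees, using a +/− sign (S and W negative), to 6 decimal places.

Point 1:
  Lat: degrees = first 2 digits = 65, minutes = 55.005; 65 + 55.005/60 = 65.9167500
  S ⇒ negate
  λ: split at 3 digits → 174° and 36.994′; 174 + 36.994/60 = 174.6165667
  W → negative
Point 2:
  φ: degrees = first 2 digits = 83, minutes = 40.109; 83 + 40.109/60 = 83.6684833
  hemisphere S, so the sign is −
  Lon: split at 3 digits → 154° and 58.1754′; 154 + 58.1754/60 = 154.9695900
  hemisphere W, so the sign is −
Point 3:
  φ: split at 2 digits → 00° and 20.276′; 0 + 20.276/60 = 0.3379333
  N ⇒ keep positive
  Lon: split at 3 digits → 042° and 26.699′; 42 + 26.699/60 = 42.4449833
  W → negative
Point 4:
  Latitude: split at 2 digits → 15° and 17.9268′; 15 + 17.9268/60 = 15.2987800
  N → positive
  Longitude: degrees = first 3 digits = 151, minutes = 47.69752; 151 + 47.69752/60 = 151.7949587
  E ⇒ keep positive

1. -65.916750, -174.616567
2. -83.668483, -154.969590
3. 0.337933, -42.444983
4. 15.298780, 151.794959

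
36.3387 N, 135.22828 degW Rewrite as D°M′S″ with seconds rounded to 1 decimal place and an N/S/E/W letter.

Latitude: 0.338700 × 60 = 20.32200′ → 20′, remainder × 60 = 19.320″
λ: 0.228280 × 60 = 13.69680′ → 13′, remainder × 60 = 41.808″

36°20′19.3″ N, 135°13′41.8″ W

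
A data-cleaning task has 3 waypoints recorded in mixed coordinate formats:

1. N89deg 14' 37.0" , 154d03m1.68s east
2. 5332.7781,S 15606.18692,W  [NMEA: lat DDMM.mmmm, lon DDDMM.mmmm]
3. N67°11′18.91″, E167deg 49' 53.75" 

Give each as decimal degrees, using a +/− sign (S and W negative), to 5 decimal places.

Point 1:
  Latitude: 89 + 14/60 + 37/3600 = 89.243611
  N ⇒ keep positive
  Longitude: 3′ + 1.68″ = 3.02800′; 154 + 3.02800/60 = 154.050467
  E ⇒ keep positive
Point 2:
  φ: split at 2 digits → 53° and 32.7781′; 53 + 32.7781/60 = 53.546302
  hemisphere S, so the sign is −
  Lon: degrees = first 3 digits = 156, minutes = 6.18692; 156 + 6.18692/60 = 156.103115
  W ⇒ negate
Point 3:
  φ: 11′ + 18.91″ = 11.31517′; 67 + 11.31517/60 = 67.188586
  N ⇒ keep positive
  Lon: 167° + 49/60 + 53.75/3600 = 167 + 0.816667 + 0.014931 = 167.831597
  E ⇒ keep positive

1. 89.24361, 154.05047
2. -53.54630, -156.10312
3. 67.18859, 167.83160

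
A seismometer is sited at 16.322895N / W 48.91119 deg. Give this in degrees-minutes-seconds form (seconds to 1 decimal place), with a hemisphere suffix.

16°19′22.4″ N, 48°54′40.3″ W

φ: 0.322895° → 19.37370′; 0.37370 × 60 = 22.422″
Longitude: 0.911190° → 54.67140′; 0.67140 × 60 = 40.284″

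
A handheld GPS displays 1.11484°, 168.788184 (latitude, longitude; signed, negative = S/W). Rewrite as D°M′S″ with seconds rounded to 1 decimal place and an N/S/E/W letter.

φ: 0.114840° → 6.89040′; 0.89040 × 60 = 53.424″
Lon: 0.788184 × 60 = 47.29104′ → 47′, remainder × 60 = 17.462″

1°06′53.4″ N, 168°47′17.5″ E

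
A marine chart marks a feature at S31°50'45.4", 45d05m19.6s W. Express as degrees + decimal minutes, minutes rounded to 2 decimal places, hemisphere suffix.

φ: 50 + 45.4/60 = 50.7567′
λ: 5 + 19.6/60 = 5.3267′

31° 50.76′ S, 45° 5.33′ W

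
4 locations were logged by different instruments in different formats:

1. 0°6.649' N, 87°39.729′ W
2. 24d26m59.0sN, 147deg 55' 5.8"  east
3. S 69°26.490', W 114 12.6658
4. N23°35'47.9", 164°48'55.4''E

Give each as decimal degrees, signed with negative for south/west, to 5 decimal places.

1. 0.11082, -87.66215
2. 24.44972, 147.91828
3. -69.44150, -114.21110
4. 23.59664, 164.81539

Point 1:
  φ: 6.649′ = 0.110817°; total 0.110817
  N → positive
  Lon: 39.729′ = 0.662150°; total 87.662150
  hemisphere W, so the sign is −
Point 2:
  Latitude: 26′ + 59″ = 26.98333′; 24 + 26.98333/60 = 24.449722
  N ⇒ keep positive
  Longitude: 147° + 55/60 + 5.8/3600 = 147 + 0.916667 + 0.001611 = 147.918278
  E ⇒ keep positive
Point 3:
  Lat: 26.49′ = 0.441500°; total 69.441500
  S → negative
  Longitude: 114 + 12.6658/60 = 114.211097
  hemisphere W, so the sign is −
Point 4:
  Lat: 35′ + 47.9″ = 35.79833′; 23 + 35.79833/60 = 23.596639
  N → positive
  λ: 164 + 48/60 + 55.4/3600 = 164.815389
  E ⇒ keep positive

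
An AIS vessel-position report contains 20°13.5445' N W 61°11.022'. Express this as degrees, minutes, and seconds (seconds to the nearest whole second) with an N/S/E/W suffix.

20°13′33″ N, 61°11′1″ W

Lat: 13.54450′ → 13′ and 0.54450 × 60 = 32.67″
Longitude: fractional minutes 0.02200 × 60 = 1.32″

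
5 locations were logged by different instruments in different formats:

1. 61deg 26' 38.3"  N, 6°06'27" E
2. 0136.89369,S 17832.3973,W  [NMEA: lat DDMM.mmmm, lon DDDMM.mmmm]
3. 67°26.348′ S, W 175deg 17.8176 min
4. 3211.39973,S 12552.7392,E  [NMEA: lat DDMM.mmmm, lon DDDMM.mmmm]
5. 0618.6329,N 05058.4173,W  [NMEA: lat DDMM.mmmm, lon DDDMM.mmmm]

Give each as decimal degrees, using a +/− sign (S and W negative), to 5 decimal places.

Point 1:
  φ: 61° + 26/60 + 38.3/3600 = 61 + 0.433333 + 0.010639 = 61.443972
  N ⇒ keep positive
  λ: 6 + 6/60 + 27/3600 = 6.107500
  E → positive
Point 2:
  Lat: degrees = first 2 digits = 1, minutes = 36.89369; 1 + 36.89369/60 = 1.614895
  S ⇒ negate
  λ: degrees = first 3 digits = 178, minutes = 32.3973; 178 + 32.3973/60 = 178.539955
  W ⇒ negate
Point 3:
  φ: 26.348′ = 0.439133°; total 67.439133
  S ⇒ negate
  λ: 175 + 17.8176/60 = 175.296960
  hemisphere W, so the sign is −
Point 4:
  Latitude: split at 2 digits → 32° and 11.39973′; 32 + 11.39973/60 = 32.189996
  S ⇒ negate
  Longitude: degrees = first 3 digits = 125, minutes = 52.7392; 125 + 52.7392/60 = 125.878987
  E ⇒ keep positive
Point 5:
  Lat: split at 2 digits → 06° and 18.6329′; 6 + 18.6329/60 = 6.310548
  N → positive
  Longitude: degrees = first 3 digits = 50, minutes = 58.4173; 50 + 58.4173/60 = 50.973622
  W ⇒ negate

1. 61.44397, 6.10750
2. -1.61489, -178.53996
3. -67.43913, -175.29696
4. -32.19000, 125.87899
5. 6.31055, -50.97362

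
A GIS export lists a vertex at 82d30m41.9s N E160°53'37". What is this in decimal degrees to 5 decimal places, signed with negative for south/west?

82.51164, 160.89361

Latitude: 82 + 30/60 + 41.9/3600 = 82.511639
N ⇒ keep positive
λ: 160° + 53/60 + 37/3600 = 160 + 0.883333 + 0.010278 = 160.893611
E → positive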